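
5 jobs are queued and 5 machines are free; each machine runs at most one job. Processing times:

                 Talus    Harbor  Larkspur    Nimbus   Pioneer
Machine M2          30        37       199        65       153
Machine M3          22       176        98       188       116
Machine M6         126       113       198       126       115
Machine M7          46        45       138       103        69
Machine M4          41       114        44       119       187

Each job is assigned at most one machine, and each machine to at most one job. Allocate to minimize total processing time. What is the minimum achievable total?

Min total: 291 min

Optimal: Talus→Machine M3 (22 min), Harbor→Machine M7 (45 min), Larkspur→Machine M4 (44 min), Nimbus→Machine M2 (65 min), Pioneer→Machine M6 (115 min) — total 22+45+44+65+115 = 291 min.
Min-entry greedy (repeatedly take the single cheapest remaining cell) gives 298 min, worse by 7.
Next-best assignment: Talus→Machine M3, Harbor→Machine M2, Larkspur→Machine M4, Nimbus→Machine M6, Pioneer→Machine M7 = 298 min.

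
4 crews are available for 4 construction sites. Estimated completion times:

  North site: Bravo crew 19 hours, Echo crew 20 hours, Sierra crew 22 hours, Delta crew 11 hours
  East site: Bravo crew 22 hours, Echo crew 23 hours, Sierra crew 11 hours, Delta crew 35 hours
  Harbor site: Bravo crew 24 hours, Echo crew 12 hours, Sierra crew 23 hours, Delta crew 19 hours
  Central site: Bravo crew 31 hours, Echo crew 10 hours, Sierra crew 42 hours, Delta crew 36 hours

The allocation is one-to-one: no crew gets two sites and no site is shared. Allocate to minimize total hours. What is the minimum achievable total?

Minimum total: 56 hours

Optimal: Bravo crew→Harbor site (24 hours), Echo crew→Central site (10 hours), Sierra crew→East site (11 hours), Delta crew→North site (11 hours) — total 24+10+11+11 = 56 hours.
Row-greedy (each crew in turn takes its cheapest remaining site) gives 59 hours, worse by 3.
Next-best assignment: Bravo crew→North site, Echo crew→Central site, Sierra crew→East site, Delta crew→Harbor site = 59 hours.
Swapping Echo crew↔Delta crew (Echo crew→North site 20 hours, Delta crew→Central site 36 hours) adds 35.
Checked against all permutations: 56 hours is optimal.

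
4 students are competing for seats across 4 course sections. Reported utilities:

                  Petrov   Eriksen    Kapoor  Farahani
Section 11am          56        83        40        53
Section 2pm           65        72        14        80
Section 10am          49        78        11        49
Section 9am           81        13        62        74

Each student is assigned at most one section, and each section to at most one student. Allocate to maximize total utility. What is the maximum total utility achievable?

Maximum total: 279 points

Optimal: Petrov→Section 9am (81 points), Eriksen→Section 10am (78 points), Kapoor→Section 11am (40 points), Farahani→Section 2pm (80 points) — total 81+78+40+80 = 279 points.
Max-entry greedy (repeatedly take the single best remaining cell) gives 255 points, worse by 24.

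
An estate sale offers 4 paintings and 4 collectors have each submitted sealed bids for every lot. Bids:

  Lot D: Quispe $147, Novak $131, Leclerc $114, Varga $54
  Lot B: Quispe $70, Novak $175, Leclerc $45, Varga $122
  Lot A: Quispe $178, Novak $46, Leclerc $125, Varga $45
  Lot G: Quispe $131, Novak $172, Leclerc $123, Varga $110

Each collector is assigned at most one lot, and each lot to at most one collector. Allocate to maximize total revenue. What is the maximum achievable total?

Treat this as an assignment problem: match each collector to one lot.
Optimal: Quispe→Lot A ($178), Novak→Lot G ($172), Leclerc→Lot D ($114), Varga→Lot B ($122) — total 178+172+114+122 = $586.
Column-greedy (each lot in turn goes to its best remaining collector) gives $557, worse by 29.
Next-best assignment: Quispe→Lot A, Novak→Lot B, Leclerc→Lot D, Varga→Lot G = $577.
No other one-to-one assignment exceeds $586.

Maximum total: $586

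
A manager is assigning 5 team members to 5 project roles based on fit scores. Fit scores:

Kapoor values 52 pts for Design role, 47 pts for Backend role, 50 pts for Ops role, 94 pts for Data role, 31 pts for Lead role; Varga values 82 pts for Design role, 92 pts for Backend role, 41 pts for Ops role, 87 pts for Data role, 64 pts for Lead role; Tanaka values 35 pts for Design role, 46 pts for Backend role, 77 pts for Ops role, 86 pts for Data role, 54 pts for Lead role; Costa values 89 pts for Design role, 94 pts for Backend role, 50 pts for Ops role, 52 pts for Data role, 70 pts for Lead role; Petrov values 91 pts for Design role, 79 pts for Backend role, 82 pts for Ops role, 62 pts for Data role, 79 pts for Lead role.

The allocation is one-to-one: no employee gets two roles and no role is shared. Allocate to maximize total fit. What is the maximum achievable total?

Max total: 431 pts

This is the linear assignment problem.
Optimal: Kapoor→Data role (94 pts), Varga→Backend role (92 pts), Tanaka→Ops role (77 pts), Costa→Design role (89 pts), Petrov→Lead role (79 pts) — total 94+92+77+89+79 = 431 pts.
Max-entry greedy (repeatedly take the single best remaining cell) gives 420 pts, worse by 11.
Checked against all permutations: 431 pts is optimal.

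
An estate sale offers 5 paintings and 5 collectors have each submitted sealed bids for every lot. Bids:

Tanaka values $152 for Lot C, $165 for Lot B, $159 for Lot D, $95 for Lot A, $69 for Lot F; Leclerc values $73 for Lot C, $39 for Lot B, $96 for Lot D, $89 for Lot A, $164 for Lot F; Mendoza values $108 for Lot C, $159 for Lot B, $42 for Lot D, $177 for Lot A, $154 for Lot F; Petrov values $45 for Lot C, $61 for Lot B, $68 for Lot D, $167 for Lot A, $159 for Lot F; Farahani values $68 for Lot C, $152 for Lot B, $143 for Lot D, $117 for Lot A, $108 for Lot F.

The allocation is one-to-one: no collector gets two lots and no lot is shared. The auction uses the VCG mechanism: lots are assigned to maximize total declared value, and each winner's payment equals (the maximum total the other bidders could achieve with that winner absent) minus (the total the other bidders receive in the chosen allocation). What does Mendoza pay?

Efficient allocation: Tanaka→Lot C ($152), Leclerc→Lot F ($164), Mendoza→Lot B ($159), Petrov→Lot A ($167), Farahani→Lot D ($143); total welfare W = $785.
Mendoza receives Lot B at value $159, so the others get W − 159 = $626.
Without Mendoza: best allocation of the remaining 4 bidders over all 5 lots is Tanaka→Lot D ($159), Leclerc→Lot F ($164), Petrov→Lot A ($167), Farahani→Lot B ($152), total $642.
VCG payment = (others' best without Mendoza) − (others' welfare with Mendoza) = 642 − 626 = $16.

Mendoza pays $16.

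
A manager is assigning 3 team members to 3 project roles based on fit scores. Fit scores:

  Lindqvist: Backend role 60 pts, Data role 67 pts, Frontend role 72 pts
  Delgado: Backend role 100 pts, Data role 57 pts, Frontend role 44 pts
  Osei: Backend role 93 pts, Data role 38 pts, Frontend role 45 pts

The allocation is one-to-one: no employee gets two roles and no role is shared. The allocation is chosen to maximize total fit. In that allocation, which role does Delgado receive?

Delgado receives Data role.

This is a one-to-one assignment (maximum-weight bipartite matching).
Optimal: Lindqvist→Frontend role (72 pts), Delgado→Data role (57 pts), Osei→Backend role (93 pts) — total 72+57+93 = 222 pts.
Every other assignment is strictly worse.
Delgado's own top role is Backend role (100 pts), but forcing Delgado→Backend role and reassigning the rest optimally gives only 212 pts — worse by 10.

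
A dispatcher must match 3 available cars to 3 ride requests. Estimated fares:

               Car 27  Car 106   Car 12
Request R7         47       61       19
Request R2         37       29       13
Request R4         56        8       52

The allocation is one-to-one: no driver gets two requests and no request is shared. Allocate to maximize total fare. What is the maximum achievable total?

This is a one-to-one assignment (maximum-weight bipartite matching).
Optimal: Car 27→Request R2 ($37), Car 106→Request R7 ($61), Car 12→Request R4 ($52) — total 37+61+52 = $150.

Max total: $150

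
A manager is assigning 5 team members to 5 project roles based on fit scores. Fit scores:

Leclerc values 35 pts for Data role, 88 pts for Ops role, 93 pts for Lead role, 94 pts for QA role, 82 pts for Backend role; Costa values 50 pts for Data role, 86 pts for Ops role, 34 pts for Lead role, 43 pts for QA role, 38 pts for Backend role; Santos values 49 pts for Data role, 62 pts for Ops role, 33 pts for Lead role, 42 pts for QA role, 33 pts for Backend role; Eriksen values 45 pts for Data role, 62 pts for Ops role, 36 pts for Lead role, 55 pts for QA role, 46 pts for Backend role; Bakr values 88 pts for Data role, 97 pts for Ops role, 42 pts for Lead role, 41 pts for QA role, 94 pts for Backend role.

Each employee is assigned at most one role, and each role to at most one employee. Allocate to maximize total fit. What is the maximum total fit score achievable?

Optimal: Leclerc→Lead role (93 pts), Costa→Ops role (86 pts), Santos→Data role (49 pts), Eriksen→QA role (55 pts), Bakr→Backend role (94 pts) — total 93+86+49+55+94 = 377 pts.
Column-greedy (each role in turn goes to its best remaining employee) gives 288 pts, worse by 89.

Maximum total: 377 pts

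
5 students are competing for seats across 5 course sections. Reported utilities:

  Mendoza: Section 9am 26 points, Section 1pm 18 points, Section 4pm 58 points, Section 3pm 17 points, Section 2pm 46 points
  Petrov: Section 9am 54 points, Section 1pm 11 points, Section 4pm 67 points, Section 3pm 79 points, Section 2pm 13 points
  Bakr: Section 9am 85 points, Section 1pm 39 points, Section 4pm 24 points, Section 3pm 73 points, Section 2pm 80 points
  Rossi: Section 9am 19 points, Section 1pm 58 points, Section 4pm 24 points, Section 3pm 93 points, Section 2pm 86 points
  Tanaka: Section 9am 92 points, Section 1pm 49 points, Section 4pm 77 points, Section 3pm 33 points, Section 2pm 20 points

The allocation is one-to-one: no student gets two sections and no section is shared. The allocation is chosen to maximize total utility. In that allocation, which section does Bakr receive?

Optimal: Mendoza→Section 4pm (58 points), Petrov→Section 3pm (79 points), Bakr→Section 2pm (80 points), Rossi→Section 1pm (58 points), Tanaka→Section 9am (92 points) — total 58+79+80+58+92 = 367 points.
Row-greedy (each student in turn takes its best remaining section) gives 357 points, worse by 10.
No other one-to-one assignment exceeds 367 points.
Bakr's own top section is Section 9am (85 points), but forcing Bakr→Section 9am and reassigning the rest optimally gives only 357 points — worse by 10.

Bakr receives Section 2pm.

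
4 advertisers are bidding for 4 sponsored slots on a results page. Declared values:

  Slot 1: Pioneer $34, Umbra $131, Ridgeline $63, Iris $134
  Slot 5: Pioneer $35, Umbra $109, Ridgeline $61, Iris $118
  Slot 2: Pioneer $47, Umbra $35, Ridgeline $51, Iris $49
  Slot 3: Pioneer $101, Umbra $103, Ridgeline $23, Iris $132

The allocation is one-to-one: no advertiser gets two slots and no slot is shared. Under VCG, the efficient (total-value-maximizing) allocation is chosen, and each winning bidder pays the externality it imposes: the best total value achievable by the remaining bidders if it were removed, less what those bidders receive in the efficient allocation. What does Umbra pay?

Efficient allocation: Pioneer→Slot 3 ($101), Umbra→Slot 1 ($131), Ridgeline→Slot 2 ($51), Iris→Slot 5 ($118); total welfare W = $401.
Umbra receives Slot 1 at value $131, so the others get W − 131 = $270.
Without Umbra: best allocation of the remaining 3 bidders over all 4 slots is Pioneer→Slot 3 ($101), Ridgeline→Slot 5 ($61), Iris→Slot 1 ($134), total $296.
VCG payment = (others' best without Umbra) − (others' welfare with Umbra) = 296 − 270 = $26.

Umbra pays $26.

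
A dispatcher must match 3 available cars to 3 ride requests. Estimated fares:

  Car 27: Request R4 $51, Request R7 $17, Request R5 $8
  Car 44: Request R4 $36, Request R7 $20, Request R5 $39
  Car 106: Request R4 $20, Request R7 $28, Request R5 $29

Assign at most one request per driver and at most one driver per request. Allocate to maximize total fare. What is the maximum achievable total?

Maximum total: $118

Treat this as an assignment problem: match each driver to one request.
Optimal: Car 27→Request R4 ($51), Car 44→Request R5 ($39), Car 106→Request R7 ($28) — total 51+39+28 = $118.
Checked against all permutations: $118 is optimal.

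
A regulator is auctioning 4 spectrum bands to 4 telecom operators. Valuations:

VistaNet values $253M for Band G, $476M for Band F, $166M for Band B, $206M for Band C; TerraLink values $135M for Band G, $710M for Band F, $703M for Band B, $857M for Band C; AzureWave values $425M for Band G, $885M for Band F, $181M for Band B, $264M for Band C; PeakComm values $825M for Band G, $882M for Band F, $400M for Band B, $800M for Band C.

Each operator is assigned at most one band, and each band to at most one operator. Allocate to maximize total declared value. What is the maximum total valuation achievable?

Optimal: VistaNet→Band B ($166M), TerraLink→Band C ($857M), AzureWave→Band F ($885M), PeakComm→Band G ($825M) — total 166+857+885+825 = $2733M.
Row-greedy (each operator in turn takes its best remaining band) gives $2158M, worse by 575.

Maximum total: $2733M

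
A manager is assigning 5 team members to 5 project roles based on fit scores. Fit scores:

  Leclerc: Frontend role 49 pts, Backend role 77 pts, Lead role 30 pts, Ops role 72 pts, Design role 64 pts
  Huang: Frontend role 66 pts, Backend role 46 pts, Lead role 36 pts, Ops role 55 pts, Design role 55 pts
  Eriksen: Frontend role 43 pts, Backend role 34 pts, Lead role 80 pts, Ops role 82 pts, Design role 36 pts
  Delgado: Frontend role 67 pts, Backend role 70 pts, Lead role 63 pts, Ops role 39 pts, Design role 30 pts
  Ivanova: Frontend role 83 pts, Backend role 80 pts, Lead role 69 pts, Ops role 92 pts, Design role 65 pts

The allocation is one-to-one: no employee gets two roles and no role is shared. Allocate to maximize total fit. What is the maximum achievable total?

Max total: 372 pts

Optimal: Leclerc→Design role (64 pts), Huang→Frontend role (66 pts), Eriksen→Lead role (80 pts), Delgado→Backend role (70 pts), Ivanova→Ops role (92 pts) — total 64+66+80+70+92 = 372 pts.
Row-greedy (each employee in turn takes its best remaining role) gives 353 pts, worse by 19.
Swapping Delgado↔Ivanova (Delgado→Ops role 39 pts, Ivanova→Backend role 80 pts) loses 43.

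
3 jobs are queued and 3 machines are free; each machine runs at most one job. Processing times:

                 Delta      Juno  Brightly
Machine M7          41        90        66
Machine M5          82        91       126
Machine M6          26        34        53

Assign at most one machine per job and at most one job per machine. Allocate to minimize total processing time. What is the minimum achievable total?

This is a one-to-one assignment (minimum-cost bipartite matching).
Optimal: Delta→Machine M5 (82 min), Juno→Machine M6 (34 min), Brightly→Machine M7 (66 min) — total 82+34+66 = 182 min.
Row-greedy (each job in turn takes its cheapest remaining machine) gives 242 min, worse by 60.
Next-best assignment: Delta→Machine M6, Juno→Machine M5, Brightly→Machine M7 = 183 min.
Swapping Juno↔Delta (Juno→Machine M5 91 min, Delta→Machine M6 26 min) adds 1.
No other one-to-one assignment undercuts 182 min.

Min total: 182 min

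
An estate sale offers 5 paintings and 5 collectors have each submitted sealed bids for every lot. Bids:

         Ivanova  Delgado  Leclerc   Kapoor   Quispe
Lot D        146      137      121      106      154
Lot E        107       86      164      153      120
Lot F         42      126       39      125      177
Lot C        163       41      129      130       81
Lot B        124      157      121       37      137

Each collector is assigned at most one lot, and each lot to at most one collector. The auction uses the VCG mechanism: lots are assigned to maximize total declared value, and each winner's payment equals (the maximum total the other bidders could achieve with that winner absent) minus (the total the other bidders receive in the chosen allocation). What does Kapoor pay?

Kapoor pays $17.

Efficient allocation: Ivanova→Lot D ($146), Delgado→Lot B ($157), Leclerc→Lot E ($164), Kapoor→Lot C ($130), Quispe→Lot F ($177); total welfare W = $774.
Kapoor receives Lot C at value $130, so the others get W − 130 = $644.
Without Kapoor: best allocation of the remaining 4 bidders over all 5 lots is Ivanova→Lot C ($163), Delgado→Lot B ($157), Leclerc→Lot E ($164), Quispe→Lot F ($177), total $661.
VCG payment = (others' best without Kapoor) − (others' welfare with Kapoor) = 661 − 644 = $17.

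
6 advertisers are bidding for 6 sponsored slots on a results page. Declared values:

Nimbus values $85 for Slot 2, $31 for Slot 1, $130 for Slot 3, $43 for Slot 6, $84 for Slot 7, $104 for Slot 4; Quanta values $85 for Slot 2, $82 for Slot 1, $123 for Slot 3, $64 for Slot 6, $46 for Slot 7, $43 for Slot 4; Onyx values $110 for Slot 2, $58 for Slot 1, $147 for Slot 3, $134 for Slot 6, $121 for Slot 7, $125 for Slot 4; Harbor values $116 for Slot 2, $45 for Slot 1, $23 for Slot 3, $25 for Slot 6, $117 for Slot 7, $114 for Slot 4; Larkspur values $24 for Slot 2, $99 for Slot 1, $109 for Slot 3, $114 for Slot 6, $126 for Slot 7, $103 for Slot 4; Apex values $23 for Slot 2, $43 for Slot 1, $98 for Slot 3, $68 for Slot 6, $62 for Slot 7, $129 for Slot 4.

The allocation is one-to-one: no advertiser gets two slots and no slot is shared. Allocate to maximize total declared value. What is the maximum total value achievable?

Treat this as an assignment problem: match each advertiser to one slot.
Optimal: Nimbus→Slot 3 ($130), Quanta→Slot 1 ($82), Onyx→Slot 6 ($134), Harbor→Slot 2 ($116), Larkspur→Slot 7 ($126), Apex→Slot 4 ($129) — total 130+82+134+116+126+129 = $717.
Row-greedy (each advertiser in turn takes its best remaining slot) gives $612, worse by 105.
Next-best assignment: Nimbus→Slot 3, Quanta→Slot 2, Onyx→Slot 6, Harbor→Slot 7, Larkspur→Slot 1, Apex→Slot 4 = $694.
Swapping Larkspur↔Nimbus (Larkspur→Slot 3 $109, Nimbus→Slot 7 $84) loses 63.

Maximum total: $717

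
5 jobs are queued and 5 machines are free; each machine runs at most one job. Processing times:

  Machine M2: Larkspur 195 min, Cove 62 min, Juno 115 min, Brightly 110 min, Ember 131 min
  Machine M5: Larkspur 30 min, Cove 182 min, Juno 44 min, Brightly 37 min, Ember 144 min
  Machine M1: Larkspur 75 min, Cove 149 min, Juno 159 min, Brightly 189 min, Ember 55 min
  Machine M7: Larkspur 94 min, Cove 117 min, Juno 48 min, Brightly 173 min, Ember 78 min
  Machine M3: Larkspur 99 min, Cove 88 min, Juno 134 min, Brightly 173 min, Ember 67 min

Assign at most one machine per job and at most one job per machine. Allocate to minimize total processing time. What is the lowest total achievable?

Min total: 289 min

This is the linear assignment problem.
Optimal: Larkspur→Machine M1 (75 min), Cove→Machine M2 (62 min), Juno→Machine M7 (48 min), Brightly→Machine M5 (37 min), Ember→Machine M3 (67 min) — total 75+62+48+37+67 = 289 min.
Column-greedy (each machine in turn goes to its cheapest remaining job) gives 368 min, worse by 79.
Swapping Ember↔Cove (Ember→Machine M2 131 min, Cove→Machine M3 88 min) adds 90.
No other one-to-one assignment undercuts 289 min.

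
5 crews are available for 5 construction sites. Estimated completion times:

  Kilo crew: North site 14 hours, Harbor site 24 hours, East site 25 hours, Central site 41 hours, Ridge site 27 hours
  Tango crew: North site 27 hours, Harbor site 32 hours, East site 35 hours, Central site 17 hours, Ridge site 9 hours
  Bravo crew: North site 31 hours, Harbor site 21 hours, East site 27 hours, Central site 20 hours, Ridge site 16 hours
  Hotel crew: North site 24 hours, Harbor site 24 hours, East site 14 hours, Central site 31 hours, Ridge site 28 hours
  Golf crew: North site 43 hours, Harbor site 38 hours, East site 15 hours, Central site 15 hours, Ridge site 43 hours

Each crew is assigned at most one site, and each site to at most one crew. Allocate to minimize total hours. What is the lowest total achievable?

Min total: 73 hours

Treat this as an assignment problem: match each crew to one site.
Optimal: Kilo crew→North site (14 hours), Tango crew→Ridge site (9 hours), Bravo crew→Harbor site (21 hours), Hotel crew→East site (14 hours), Golf crew→Central site (15 hours) — total 14+9+21+14+15 = 73 hours.
Row-greedy (each crew in turn takes its cheapest remaining site) gives 95 hours, worse by 22.
Next-best assignment: Kilo crew→North site, Tango crew→Ridge site, Bravo crew→Central site, Hotel crew→Harbor site, Golf crew→East site = 82 hours.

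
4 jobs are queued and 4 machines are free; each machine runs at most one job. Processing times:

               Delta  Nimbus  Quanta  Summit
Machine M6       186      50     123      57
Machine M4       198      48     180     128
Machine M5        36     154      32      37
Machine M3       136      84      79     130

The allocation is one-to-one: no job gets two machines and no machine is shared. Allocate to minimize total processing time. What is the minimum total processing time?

This is the linear assignment problem.
Optimal: Delta→Machine M5 (36 min), Nimbus→Machine M4 (48 min), Quanta→Machine M3 (79 min), Summit→Machine M6 (57 min) — total 36+48+79+57 = 220 min.
Column-greedy (each machine in turn goes to its cheapest remaining job) gives 346 min, worse by 126.
Every other assignment is strictly worse.

Min total: 220 min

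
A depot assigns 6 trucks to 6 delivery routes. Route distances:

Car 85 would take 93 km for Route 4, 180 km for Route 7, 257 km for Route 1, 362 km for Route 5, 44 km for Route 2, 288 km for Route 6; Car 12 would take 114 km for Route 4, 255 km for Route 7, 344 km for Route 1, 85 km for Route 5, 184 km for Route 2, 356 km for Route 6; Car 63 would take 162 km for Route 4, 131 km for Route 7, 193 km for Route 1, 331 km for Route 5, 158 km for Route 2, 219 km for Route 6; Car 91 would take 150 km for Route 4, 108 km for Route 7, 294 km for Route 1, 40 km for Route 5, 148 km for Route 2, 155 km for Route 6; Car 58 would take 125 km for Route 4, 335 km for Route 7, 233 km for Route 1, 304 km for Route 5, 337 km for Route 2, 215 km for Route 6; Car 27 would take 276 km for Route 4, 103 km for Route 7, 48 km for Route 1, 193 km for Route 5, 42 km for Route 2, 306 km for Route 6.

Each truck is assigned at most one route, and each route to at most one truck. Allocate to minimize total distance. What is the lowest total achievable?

Treat this as an assignment problem: match each truck to one route.
Optimal: Car 85→Route 2 (44 km), Car 12→Route 5 (85 km), Car 63→Route 7 (131 km), Car 91→Route 6 (155 km), Car 58→Route 4 (125 km), Car 27→Route 1 (48 km) — total 44+85+131+155+125+48 = 588 km.
Checked against all permutations: 588 km is optimal.

Min total: 588 km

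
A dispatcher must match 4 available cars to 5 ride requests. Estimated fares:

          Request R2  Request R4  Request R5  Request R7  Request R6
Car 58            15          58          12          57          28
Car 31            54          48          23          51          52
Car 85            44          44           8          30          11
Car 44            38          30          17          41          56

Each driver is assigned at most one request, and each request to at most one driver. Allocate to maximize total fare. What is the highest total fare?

Max total: $211

Optimal: Car 58→Request R7 ($57), Car 31→Request R2 ($54), Car 85→Request R4 ($44), Car 44→Request R6 ($56) — total 57+54+44+56 = $211.
Row-greedy (each driver in turn takes its best remaining request) gives $198, worse by 13.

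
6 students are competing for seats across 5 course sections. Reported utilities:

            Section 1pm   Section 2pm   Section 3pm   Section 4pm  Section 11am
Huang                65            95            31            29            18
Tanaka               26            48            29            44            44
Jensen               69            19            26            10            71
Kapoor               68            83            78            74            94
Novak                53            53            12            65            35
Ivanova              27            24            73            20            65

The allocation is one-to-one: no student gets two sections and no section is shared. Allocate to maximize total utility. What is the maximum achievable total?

This is a one-to-one assignment (maximum-weight bipartite matching).
Optimal: Jensen→Section 1pm (69 points), Huang→Section 2pm (95 points), Ivanova→Section 3pm (73 points), Novak→Section 4pm (65 points), Kapoor→Section 11am (94 points) — total 69+95+73+65+94 = 396 points.
Column-greedy (each section in turn goes to its best remaining student) gives 372 points, worse by 24.
Swapping Jensen↔Huang (Jensen→Section 2pm 19 points, Huang→Section 1pm 65 points) loses 80.
Every other assignment is strictly worse.

Max total: 396 points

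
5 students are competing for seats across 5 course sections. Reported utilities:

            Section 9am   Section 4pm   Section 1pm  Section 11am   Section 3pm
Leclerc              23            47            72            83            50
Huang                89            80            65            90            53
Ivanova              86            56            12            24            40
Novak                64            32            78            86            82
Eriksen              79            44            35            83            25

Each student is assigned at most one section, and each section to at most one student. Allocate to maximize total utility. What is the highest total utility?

Maximum total: 403 points

Optimal: Leclerc→Section 1pm (72 points), Huang→Section 4pm (80 points), Ivanova→Section 9am (86 points), Novak→Section 3pm (82 points), Eriksen→Section 11am (83 points) — total 72+80+86+82+83 = 403 points.
Next-best assignment: Leclerc→Section 1pm, Huang→Section 9am, Ivanova→Section 4pm, Novak→Section 3pm, Eriksen→Section 11am = 382 points.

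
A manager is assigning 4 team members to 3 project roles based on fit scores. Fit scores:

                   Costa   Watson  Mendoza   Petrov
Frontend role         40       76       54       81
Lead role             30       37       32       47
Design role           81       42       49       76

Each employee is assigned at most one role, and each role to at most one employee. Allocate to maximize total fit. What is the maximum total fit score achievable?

This is the linear assignment problem.
Optimal: Watson→Frontend role (76 pts), Petrov→Lead role (47 pts), Costa→Design role (81 pts) — total 76+47+81 = 204 pts.
Row-greedy (each employee in turn takes its best remaining role) gives 189 pts, worse by 15.
Next-best assignment: Petrov→Frontend role, Watson→Lead role, Costa→Design role = 199 pts.
Every other assignment is strictly worse.

Maximum total: 204 pts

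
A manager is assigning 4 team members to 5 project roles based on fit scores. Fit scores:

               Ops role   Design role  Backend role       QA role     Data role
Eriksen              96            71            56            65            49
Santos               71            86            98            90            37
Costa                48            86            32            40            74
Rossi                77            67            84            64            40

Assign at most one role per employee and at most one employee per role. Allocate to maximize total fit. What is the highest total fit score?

This is a one-to-one assignment (maximum-weight bipartite matching).
Optimal: Eriksen→Ops role (96 pts), Santos→QA role (90 pts), Costa→Design role (86 pts), Rossi→Backend role (84 pts) — total 96+90+86+84 = 356 pts.
Column-greedy (each role in turn goes to its best remaining employee) gives 306 pts, worse by 50.

Max total: 356 pts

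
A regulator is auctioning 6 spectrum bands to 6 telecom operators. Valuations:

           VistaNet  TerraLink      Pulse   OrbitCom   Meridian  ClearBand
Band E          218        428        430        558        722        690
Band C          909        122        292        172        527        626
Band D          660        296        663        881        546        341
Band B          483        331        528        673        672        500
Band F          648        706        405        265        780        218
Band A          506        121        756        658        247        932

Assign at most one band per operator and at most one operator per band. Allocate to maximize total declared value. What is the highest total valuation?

Maximum total: $4678M

This is the linear assignment problem.
Optimal: VistaNet→Band C ($909M), TerraLink→Band F ($706M), Pulse→Band B ($528M), OrbitCom→Band D ($881M), Meridian→Band E ($722M), ClearBand→Band A ($932M) — total 909+706+528+881+722+932 = $4678M.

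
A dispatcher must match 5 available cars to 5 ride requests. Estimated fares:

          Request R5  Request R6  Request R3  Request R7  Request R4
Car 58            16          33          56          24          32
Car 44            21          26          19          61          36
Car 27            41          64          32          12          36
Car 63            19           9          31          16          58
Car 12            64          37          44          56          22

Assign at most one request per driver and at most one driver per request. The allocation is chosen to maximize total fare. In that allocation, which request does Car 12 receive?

Car 12 receives Request R5.

Optimal: Car 58→Request R3 ($56), Car 44→Request R7 ($61), Car 27→Request R6 ($64), Car 63→Request R4 ($58), Car 12→Request R5 ($64) — total 56+61+64+58+64 = $303.
Swapping Car 58↔Car 63 (Car 58→Request R4 $32, Car 63→Request R3 $31) loses 51.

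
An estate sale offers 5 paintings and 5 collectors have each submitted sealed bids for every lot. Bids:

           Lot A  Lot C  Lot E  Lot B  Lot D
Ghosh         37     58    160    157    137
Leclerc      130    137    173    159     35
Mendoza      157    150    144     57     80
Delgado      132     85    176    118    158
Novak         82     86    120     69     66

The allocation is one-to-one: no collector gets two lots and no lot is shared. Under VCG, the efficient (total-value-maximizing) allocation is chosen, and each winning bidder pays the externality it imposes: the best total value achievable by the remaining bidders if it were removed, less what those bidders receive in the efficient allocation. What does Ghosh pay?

Ghosh pays $20.

Efficient allocation: Ghosh→Lot B ($157), Leclerc→Lot E ($173), Mendoza→Lot A ($157), Delgado→Lot D ($158), Novak→Lot C ($86); total welfare W = $731.
Ghosh receives Lot B at value $157, so the others get W − 157 = $574.
Without Ghosh: best allocation of the remaining 4 bidders over all 5 lots is Leclerc→Lot B ($159), Mendoza→Lot A ($157), Delgado→Lot D ($158), Novak→Lot E ($120), total $594.
VCG payment = (others' best without Ghosh) − (others' welfare with Ghosh) = 594 − 574 = $20.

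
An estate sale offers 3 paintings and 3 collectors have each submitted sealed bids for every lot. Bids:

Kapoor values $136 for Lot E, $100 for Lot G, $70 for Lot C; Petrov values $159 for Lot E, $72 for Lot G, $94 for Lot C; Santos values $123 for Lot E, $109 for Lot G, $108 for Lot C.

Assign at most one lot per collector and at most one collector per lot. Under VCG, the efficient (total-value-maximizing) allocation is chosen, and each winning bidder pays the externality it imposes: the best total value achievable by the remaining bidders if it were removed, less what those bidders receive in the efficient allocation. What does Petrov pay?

Efficient allocation: Kapoor→Lot G ($100), Petrov→Lot E ($159), Santos→Lot C ($108); total welfare W = $367.
Petrov receives Lot E at value $159, so the others get W − 159 = $208.
Without Petrov: best allocation of the remaining 2 bidders over all 3 lots is Kapoor→Lot E ($136), Santos→Lot G ($109), total $245.
VCG payment = (others' best without Petrov) − (others' welfare with Petrov) = 245 − 208 = $37.

Petrov pays $37.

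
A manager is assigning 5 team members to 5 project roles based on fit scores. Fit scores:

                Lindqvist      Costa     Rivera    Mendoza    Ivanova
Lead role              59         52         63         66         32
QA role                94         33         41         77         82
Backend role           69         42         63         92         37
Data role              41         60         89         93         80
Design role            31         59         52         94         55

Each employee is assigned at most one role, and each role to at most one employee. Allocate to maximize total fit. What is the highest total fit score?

Max total: 388 pts

Optimal: Lindqvist→QA role (94 pts), Costa→Design role (59 pts), Rivera→Lead role (63 pts), Mendoza→Backend role (92 pts), Ivanova→Data role (80 pts) — total 94+59+63+92+80 = 388 pts.
Row-greedy (each employee in turn takes its best remaining role) gives 348 pts, worse by 40.
Swapping Mendoza↔Lindqvist (Mendoza→QA role 77 pts, Lindqvist→Backend role 69 pts) loses 40.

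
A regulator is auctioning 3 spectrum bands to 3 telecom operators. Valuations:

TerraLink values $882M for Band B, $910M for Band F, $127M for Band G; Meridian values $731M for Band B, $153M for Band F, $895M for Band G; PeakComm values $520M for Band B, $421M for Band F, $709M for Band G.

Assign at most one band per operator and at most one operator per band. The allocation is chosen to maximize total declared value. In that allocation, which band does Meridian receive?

Meridian receives Band B.

Optimal: TerraLink→Band F ($910M), Meridian→Band B ($731M), PeakComm→Band G ($709M) — total 910+731+709 = $2350M.
Max-entry greedy (repeatedly take the single best remaining cell) gives $2325M, worse by 25.
Meridian's own top band is Band G ($895M), but forcing Meridian→Band G and reassigning the rest optimally gives only $2325M — worse by 25.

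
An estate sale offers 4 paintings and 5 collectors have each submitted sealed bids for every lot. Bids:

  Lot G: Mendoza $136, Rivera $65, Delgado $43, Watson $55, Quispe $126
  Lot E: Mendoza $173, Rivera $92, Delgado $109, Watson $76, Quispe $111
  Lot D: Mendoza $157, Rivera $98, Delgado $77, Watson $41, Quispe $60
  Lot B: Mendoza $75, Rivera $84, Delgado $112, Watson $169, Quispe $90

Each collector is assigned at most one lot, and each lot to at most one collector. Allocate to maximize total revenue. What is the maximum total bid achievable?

This is a one-to-one assignment (maximum-weight bipartite matching).
Optimal: Quispe→Lot G ($126), Mendoza→Lot E ($173), Rivera→Lot D ($98), Watson→Lot B ($169) — total 126+173+98+169 = $566.
Checked against all permutations: $566 is optimal.

Max total: $566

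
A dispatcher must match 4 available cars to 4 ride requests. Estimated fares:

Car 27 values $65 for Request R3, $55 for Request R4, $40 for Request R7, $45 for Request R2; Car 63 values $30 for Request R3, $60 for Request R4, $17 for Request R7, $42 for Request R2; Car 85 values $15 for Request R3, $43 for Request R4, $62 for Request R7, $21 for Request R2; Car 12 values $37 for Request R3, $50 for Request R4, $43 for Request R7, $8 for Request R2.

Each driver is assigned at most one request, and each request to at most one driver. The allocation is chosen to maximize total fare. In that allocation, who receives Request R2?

Optimal: Car 27→Request R3 ($65), Car 63→Request R2 ($42), Car 85→Request R7 ($62), Car 12→Request R4 ($50) — total 65+42+62+50 = $219.
Row-greedy (each driver in turn takes its best remaining request) gives $195, worse by 24.
Swapping Car 85↔Car 12 (Car 85→Request R4 $43, Car 12→Request R7 $43) loses 26.
Car 63's own top request is Request R4 ($60), but forcing Car 63→Request R4 and reassigning the rest optimally gives only $204 — worse by 15.

Car 63 receives Request R2.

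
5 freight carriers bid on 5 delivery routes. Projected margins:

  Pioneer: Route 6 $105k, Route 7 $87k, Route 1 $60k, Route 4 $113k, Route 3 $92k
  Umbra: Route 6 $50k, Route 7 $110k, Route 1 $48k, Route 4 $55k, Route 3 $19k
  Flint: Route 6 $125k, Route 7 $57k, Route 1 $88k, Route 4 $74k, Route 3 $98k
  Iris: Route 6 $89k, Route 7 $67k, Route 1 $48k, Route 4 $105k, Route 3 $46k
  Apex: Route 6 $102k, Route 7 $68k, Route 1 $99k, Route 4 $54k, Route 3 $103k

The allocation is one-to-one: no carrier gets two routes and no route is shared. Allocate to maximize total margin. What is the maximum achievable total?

Max total: $531k

Optimal: Pioneer→Route 3 ($92k), Umbra→Route 7 ($110k), Flint→Route 6 ($125k), Iris→Route 4 ($105k), Apex→Route 1 ($99k) — total 92+110+125+105+99 = $531k.
Row-greedy (each carrier in turn takes its best remaining route) gives $499k, worse by 32.
Next-best assignment: Pioneer→Route 6, Umbra→Route 7, Flint→Route 3, Iris→Route 4, Apex→Route 1 = $517k.
Swapping Iris↔Umbra (Iris→Route 7 $67k, Umbra→Route 4 $55k) loses 93.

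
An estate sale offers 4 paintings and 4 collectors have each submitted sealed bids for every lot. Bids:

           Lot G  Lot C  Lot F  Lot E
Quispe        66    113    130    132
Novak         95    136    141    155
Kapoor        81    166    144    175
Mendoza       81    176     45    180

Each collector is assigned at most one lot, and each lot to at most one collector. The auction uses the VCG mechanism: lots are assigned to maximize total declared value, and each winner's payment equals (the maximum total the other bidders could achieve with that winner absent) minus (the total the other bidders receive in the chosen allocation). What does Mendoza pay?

Mendoza pays $51.

Efficient allocation: Quispe→Lot F ($130), Novak→Lot G ($95), Kapoor→Lot E ($175), Mendoza→Lot C ($176); total welfare W = $576.
Mendoza receives Lot C at value $176, so the others get W − 176 = $400.
Without Mendoza: best allocation of the remaining 3 bidders over all 4 lots is Quispe→Lot F ($130), Novak→Lot E ($155), Kapoor→Lot C ($166), total $451.
VCG payment = (others' best without Mendoza) − (others' welfare with Mendoza) = 451 − 400 = $51.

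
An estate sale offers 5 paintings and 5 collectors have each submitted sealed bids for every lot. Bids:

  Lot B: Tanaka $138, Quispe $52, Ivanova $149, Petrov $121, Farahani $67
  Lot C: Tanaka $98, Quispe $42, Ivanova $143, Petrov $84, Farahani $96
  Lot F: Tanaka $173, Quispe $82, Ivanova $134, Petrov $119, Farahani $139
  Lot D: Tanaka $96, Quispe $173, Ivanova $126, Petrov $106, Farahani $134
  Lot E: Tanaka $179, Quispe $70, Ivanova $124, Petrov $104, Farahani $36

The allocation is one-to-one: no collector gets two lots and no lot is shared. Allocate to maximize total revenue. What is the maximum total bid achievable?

Optimal: Tanaka→Lot E ($179), Quispe→Lot D ($173), Ivanova→Lot C ($143), Petrov→Lot B ($121), Farahani→Lot F ($139) — total 179+173+143+121+139 = $755.
Max-entry greedy (repeatedly take the single best remaining cell) gives $724, worse by 31.
Next-best assignment: Tanaka→Lot E, Quispe→Lot D, Ivanova→Lot B, Petrov→Lot C, Farahani→Lot F = $724.
No other one-to-one assignment exceeds $755.

Max total: $755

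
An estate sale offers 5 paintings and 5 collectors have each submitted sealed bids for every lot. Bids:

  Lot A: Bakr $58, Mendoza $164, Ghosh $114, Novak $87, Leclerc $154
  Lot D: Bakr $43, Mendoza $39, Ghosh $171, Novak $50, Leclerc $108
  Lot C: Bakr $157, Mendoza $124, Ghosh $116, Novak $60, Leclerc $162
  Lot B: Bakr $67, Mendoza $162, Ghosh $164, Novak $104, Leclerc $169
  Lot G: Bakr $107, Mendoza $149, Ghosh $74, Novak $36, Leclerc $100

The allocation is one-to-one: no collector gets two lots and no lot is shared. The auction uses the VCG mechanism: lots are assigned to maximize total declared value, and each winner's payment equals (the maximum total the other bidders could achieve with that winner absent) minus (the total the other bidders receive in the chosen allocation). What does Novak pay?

Efficient allocation: Bakr→Lot C ($157), Mendoza→Lot G ($149), Ghosh→Lot D ($171), Novak→Lot B ($104), Leclerc→Lot A ($154); total welfare W = $735.
Novak receives Lot B at value $104, so the others get W − 104 = $631.
Without Novak: best allocation of the remaining 4 bidders over all 5 lots is Bakr→Lot C ($157), Mendoza→Lot A ($164), Ghosh→Lot D ($171), Leclerc→Lot B ($169), total $661.
VCG payment = (others' best without Novak) − (others' welfare with Novak) = 661 − 631 = $30.

Novak pays $30.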